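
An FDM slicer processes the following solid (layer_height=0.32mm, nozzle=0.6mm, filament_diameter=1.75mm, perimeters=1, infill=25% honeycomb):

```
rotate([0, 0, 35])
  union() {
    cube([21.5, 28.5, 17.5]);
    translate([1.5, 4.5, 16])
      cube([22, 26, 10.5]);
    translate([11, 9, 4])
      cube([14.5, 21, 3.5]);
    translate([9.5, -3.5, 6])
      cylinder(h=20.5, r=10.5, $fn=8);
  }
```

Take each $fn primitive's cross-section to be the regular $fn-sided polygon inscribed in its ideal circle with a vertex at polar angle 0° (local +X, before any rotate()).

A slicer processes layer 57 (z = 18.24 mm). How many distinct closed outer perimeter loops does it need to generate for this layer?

At z = 18.24 mm: the cube does not reach this height (z outside [0, 17.5]); the 22×26 cube at (1.5, 4.5) contributes its full rectangle; the cube at (11, 9) does not reach this height (z outside [4, 7.5]); the r=10.5 cylinder at (9.5, -3.5) gives a regular 8-gon of circumradius 10.5 (constant along its height); Taking the union: the regions partially overlap (shared area 15.09 mm²), so overlapping operands fuse into one piece — 1 connected region; (whole slice rotated 35° about Z — lengths, areas and connectivity unchanged). The result has 1 disconnected region.

1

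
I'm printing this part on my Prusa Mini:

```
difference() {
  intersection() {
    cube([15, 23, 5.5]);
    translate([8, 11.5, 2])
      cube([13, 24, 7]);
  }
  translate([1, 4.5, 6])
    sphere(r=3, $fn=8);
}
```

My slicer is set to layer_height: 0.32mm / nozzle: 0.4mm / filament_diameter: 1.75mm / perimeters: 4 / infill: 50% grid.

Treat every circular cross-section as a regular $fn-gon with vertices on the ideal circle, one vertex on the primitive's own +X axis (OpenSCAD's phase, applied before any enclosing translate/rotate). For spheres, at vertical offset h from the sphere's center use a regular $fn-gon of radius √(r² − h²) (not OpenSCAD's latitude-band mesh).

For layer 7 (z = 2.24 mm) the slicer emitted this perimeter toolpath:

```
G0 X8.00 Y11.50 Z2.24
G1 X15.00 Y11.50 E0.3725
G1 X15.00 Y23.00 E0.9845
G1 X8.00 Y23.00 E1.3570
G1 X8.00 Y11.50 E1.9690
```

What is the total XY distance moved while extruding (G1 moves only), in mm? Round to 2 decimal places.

37.00 mm

Sum the Euclidean lengths of each G1 segment: total = 37.00 mm.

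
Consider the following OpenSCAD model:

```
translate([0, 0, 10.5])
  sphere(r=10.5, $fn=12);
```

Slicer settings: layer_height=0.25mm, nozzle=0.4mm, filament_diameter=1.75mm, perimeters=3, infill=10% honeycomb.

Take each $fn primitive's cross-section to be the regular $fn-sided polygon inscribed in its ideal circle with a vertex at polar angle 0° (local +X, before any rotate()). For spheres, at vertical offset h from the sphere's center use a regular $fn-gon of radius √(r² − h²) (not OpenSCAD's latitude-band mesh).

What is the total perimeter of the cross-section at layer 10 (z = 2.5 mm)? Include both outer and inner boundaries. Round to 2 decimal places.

At z = 2.5 mm: the r=10.5 sphere slices to a regular 12-gon of circumradius 6.801 (√(r²−h²) with h=8 from center) (perimeter = 2·12·6.801·sin(180°/12) = 42.24 mm). Overall, the cross-section is a single solid region. Total boundary length (outer) = 42.24 mm.

42.24 mm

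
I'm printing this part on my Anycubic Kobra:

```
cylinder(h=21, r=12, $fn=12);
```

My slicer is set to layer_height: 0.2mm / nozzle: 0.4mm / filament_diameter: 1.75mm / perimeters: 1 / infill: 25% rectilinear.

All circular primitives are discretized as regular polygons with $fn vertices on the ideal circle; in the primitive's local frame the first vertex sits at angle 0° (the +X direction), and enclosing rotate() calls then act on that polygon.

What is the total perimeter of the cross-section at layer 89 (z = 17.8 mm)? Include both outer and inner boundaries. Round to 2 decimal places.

74.54 mm

At z = 17.8 mm: the cylinder: section is a regular 12-gon, circumradius r=12 (perimeter = 2·12·12.000·sin(180°/12) = 74.54 mm). Overall, the cross-section is a single solid region. Total boundary length (outer) = 74.54 mm.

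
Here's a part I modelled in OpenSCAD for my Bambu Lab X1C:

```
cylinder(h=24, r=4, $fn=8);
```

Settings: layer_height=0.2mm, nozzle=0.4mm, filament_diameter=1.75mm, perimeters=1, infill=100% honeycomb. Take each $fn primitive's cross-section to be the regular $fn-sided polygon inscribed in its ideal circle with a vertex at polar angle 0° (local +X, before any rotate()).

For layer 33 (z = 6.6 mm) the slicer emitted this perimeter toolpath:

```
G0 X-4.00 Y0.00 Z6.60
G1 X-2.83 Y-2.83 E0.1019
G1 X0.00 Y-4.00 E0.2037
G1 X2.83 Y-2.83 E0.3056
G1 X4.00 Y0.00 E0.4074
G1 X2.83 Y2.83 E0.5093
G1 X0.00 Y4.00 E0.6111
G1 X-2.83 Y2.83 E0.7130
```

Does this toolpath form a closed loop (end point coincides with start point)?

Start point (G0): (-4.00, 0.00). End point (last G1): the path does not return to the start — open.

no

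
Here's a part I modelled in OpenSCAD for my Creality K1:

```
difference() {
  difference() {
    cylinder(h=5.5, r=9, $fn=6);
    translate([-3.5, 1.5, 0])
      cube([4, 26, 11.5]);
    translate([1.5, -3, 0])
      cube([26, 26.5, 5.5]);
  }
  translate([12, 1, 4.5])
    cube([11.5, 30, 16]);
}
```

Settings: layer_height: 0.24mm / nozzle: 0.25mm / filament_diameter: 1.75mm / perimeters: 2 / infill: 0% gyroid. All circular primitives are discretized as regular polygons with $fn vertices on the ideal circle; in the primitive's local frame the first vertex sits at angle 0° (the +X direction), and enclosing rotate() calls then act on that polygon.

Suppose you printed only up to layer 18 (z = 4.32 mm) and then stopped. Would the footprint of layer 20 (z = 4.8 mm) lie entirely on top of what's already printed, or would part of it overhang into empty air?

entirely on top

Compare the two slices. At z = 4.32: the cylinder: section is a regular 6-gon, circumradius r=9 (area = (6/2)·9.000²·sin(360°/6) = 210.44 mm²); the cube at (-3.5, 1.5) is present — its section is the full 4×26 rectangle (area 104.00 mm²); the 26×26.5 cube at (1.5, -3) contributes its full rectangle (area 689.00 mm²); Taking the first minus the rest: starting from the r=9 cylinder (210.44 mm²), the 4×26 cube at (-3.5, 1.5) partially overlaps it — only the 25.18 mm² overlap (of its 104.00 mm²) is removed, clipping the outline; the 26×26.5 cube at (1.5, -3) partially overlaps it — only the 60.82 mm² overlap (of its 689.00 mm²) is removed, clipping the outline — area = 124.45 mm²; the cube at (12, 1) does not reach this height (z outside [4.5, 20.5]); Taking the first minus the rest: none of the subtracted shapes is present at this height, so the result so far is unchanged — area = 124.45 mm². At z = 4.8: the r=9 cylinder contributes a regular 6-gon of circumradius 9 (area = (6/2)·9.000²·sin(360°/6) = 210.44 mm²); the cube at (-3.5, 1.5) is present — its section is the full 4×26 rectangle (area 104.00 mm²); the 26×26.5 cube at (1.5, -3) contributes its full rectangle (area 689.00 mm²); After the difference (first − rest): starting from the r=9 cylinder (210.44 mm²), the 4×26 cube at (-3.5, 1.5) partially overlaps it — only the 25.18 mm² overlap (of its 104.00 mm²) is removed, clipping the outline; the 26×26.5 cube at (1.5, -3) partially overlaps it — only the 60.82 mm² overlap (of its 689.00 mm²) is removed, clipping the outline — area = 124.45 mm²; the cube at (12, 1) is present — its section is the full 11.5×30 rectangle (area 345.00 mm²); After the difference (first − rest): starting from the result so far (124.45 mm²), the 11.5×30 cube at (12, 1) misses the remaining region (no effect) — area = 124.45 mm². Checking containment: the cross-section at z = 4.8 is a subset of the cross-section at z = 4.32.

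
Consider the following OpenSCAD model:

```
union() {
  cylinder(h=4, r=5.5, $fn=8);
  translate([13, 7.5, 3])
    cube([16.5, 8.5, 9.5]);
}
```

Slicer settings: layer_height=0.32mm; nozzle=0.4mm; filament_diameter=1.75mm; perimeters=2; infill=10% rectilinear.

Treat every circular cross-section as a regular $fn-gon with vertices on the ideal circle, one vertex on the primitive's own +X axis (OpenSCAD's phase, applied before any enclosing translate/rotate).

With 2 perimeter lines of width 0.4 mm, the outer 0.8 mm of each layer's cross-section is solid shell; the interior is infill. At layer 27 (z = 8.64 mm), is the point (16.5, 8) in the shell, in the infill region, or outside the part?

At z = 8.64 mm: the cylinder is not intersected at this z (z outside [0, 4]); the 16.5×8.5 cube at (13, 7.5) contributes its full rectangle; Taking the union: only the 16.5×8.5 cube at (13, 7.5) is present, so the union is just that shape — 1 connected region. Overall, the cross-section is a single solid region. The nearest boundary edge runs (13.00, 7.50)→(29.50, 7.50); distance from the point to it = 0.50 mm. The point is inside the cross-section, 0.50 mm from the nearest boundary — within the 0.8 mm shell band (2 × 0.4).

shell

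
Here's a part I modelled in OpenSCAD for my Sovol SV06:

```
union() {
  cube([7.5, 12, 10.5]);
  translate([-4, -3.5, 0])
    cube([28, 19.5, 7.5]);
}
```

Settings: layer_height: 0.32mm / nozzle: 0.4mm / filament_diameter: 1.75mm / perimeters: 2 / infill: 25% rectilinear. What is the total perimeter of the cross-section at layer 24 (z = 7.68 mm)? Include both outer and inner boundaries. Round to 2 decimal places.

39.00 mm

At z = 7.68 mm: the cube is present — its section is the full 7.5×12 rectangle (perimeter 39.00 mm); the cube at (-4, -3.5) is not intersected at this z (z outside [0, 7.5]); Merging all regions: only the 7.5×12 cube is present, so the union is just that shape — boundary = 39.00 mm. Overall, the cross-section is a single solid region. Total boundary length (outer) = 39.00 mm.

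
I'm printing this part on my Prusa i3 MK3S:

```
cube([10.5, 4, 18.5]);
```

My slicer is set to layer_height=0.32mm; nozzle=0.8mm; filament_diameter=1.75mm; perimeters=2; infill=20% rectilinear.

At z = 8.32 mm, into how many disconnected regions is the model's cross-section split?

1

At z = 8.32 mm: the 10.5×4 cube contributes its full rectangle. The result has 1 disconnected region.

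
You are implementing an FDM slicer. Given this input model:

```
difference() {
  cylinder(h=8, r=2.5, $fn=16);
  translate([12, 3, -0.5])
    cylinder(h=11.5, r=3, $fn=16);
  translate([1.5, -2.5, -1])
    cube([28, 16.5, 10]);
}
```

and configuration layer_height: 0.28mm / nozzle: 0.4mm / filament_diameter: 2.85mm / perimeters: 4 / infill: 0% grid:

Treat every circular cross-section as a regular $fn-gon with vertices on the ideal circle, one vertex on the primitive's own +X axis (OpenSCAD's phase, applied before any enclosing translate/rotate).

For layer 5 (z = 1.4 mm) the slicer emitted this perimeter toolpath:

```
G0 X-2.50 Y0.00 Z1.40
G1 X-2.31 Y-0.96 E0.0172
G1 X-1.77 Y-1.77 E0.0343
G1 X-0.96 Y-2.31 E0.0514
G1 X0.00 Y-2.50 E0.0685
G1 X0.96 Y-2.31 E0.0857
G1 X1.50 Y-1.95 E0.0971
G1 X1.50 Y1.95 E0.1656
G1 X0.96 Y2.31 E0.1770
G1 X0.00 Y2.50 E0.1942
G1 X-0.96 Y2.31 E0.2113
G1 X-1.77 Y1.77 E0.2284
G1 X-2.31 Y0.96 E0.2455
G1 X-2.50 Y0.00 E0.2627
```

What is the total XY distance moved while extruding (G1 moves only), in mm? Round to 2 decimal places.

14.96 mm

Sum the Euclidean lengths of each G1 segment: total = 14.96 mm.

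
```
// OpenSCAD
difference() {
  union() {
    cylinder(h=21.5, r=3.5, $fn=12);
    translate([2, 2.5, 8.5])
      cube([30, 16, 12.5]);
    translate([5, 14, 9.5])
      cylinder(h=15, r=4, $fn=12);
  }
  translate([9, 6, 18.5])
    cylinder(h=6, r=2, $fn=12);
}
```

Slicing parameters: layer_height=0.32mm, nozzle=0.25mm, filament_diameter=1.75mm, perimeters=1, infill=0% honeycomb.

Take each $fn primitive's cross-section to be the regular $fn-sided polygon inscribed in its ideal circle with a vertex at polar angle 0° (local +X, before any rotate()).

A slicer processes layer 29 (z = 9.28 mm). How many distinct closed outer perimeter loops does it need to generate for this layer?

1

At z = 9.28 mm: the cylinder: section is a regular 12-gon, circumradius r=3.5; the 30×16 cube at (2, 2.5) contributes its full rectangle; the cylinder at (5, 14) is not intersected at this z (z outside [9.5, 24.5]); Merging all regions: the regions partially overlap (shared area 0.04 mm²), so overlapping operands fuse into one piece — 1 connected region; the cylinder at (9, 6) is absent (z outside [18.5, 24.5]); Subtracting the remaining from the first: none of the subtracted shapes is present at this height, so the result so far is unchanged — 1 connected region. The result has 1 disconnected region.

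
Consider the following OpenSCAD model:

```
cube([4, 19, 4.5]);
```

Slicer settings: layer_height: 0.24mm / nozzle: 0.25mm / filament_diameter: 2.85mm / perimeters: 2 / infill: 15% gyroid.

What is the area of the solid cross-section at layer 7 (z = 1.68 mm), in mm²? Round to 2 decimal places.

76.00 mm²

At z = 1.68 mm: the cube (footprint 4×19) is included at this height (area 76.00 mm²). Overall, the cross-section is a single solid region. Net area = 76.00 mm².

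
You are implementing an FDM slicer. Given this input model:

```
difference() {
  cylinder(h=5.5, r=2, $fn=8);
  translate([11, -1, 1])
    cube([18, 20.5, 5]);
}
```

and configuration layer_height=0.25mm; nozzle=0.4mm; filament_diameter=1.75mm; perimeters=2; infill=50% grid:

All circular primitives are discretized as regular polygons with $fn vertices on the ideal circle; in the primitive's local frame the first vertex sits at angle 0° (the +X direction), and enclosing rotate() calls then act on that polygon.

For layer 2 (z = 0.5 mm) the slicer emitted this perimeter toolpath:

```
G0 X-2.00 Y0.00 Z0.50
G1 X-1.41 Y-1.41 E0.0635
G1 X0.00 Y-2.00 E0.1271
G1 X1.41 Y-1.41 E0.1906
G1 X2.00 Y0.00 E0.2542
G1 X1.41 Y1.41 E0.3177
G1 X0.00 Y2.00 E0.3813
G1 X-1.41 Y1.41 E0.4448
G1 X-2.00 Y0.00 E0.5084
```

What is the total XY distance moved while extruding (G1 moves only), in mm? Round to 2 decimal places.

Sum the Euclidean lengths of each G1 segment: total = 12.23 mm.

12.23 mm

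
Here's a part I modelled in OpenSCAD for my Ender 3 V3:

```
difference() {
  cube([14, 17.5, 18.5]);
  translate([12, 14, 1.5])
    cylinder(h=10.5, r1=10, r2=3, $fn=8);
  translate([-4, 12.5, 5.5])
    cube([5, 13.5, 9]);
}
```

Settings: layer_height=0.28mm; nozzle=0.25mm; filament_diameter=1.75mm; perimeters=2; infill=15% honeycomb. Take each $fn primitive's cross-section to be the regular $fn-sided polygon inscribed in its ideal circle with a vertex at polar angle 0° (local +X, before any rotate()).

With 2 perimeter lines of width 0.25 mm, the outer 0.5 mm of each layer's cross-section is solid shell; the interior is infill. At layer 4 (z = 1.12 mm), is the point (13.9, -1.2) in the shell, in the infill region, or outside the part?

At z = 1.12 mm: the 14×17.5 cube contributes its full rectangle; the cone at (12, 14) does not reach this height (z outside [1.5, 12]); the cube at (-4, 12.5) does not reach this height (z outside [5.5, 14.5]); After the difference (first − rest): none of the subtracted shapes is present at this height, so the 14×17.5 cube is unchanged — 1 connected region. Overall, the cross-section is a single solid region. The nearest boundary edge runs (0.00, 0.00)→(14.00, 0.00); distance from the point to it = 1.20 mm. The point is not inside any of the regions above, so it lies outside the cross-section (1.20 mm from the nearest boundary).

outside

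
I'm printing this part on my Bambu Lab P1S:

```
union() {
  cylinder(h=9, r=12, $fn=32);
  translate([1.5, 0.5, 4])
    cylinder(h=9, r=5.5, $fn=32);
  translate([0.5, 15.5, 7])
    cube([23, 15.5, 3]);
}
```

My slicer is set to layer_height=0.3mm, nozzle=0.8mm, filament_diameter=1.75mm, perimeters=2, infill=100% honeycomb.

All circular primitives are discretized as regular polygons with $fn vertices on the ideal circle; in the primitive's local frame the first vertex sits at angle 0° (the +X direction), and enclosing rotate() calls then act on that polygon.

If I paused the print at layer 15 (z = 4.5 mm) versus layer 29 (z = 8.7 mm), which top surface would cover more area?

layer 29 (z = 8.7 mm)

Layer 15 (z = 4.5): the r=12 cylinder gives a regular 32-gon of circumradius 12 (constant along its height) (area = (32/2)·12.000²·sin(360°/32) = 449.49 mm²); the r=5.5 cylinder at (1.5, 0.5) gives a regular 32-gon of circumradius 5.5 (constant along its height) (area = (32/2)·5.500²·sin(360°/32) = 94.42 mm²); the cube at (0.5, 15.5) is not intersected at this z (z outside [7, 10]); Taking the union: the r=5.5 cylinder at (1.5, 0.5) lies entirely inside the r=12 cylinder, so the union is just the r=12 cylinder — area = 449.49 mm². So its area = 449.49 mm². Layer 29 (z = 8.7): the r=12 cylinder gives a regular 32-gon of circumradius 12 (constant along its height) (area = (32/2)·12.000²·sin(360°/32) = 449.49 mm²); the cylinder at (1.5, 0.5): section is a regular 32-gon, circumradius r=5.5 (area = (32/2)·5.500²·sin(360°/32) = 94.42 mm²); the 23×15.5 cube at (0.5, 15.5) contributes its full rectangle (area 356.50 mm²); Taking the union: the regions partially overlap — summed areas 900.41 mm² minus the doubly-counted overlap 94.42 mm² gives 805.99 mm² — area = 805.99 mm². So its area = 805.99 mm². Layer 29 is larger (805.99 vs 449.49 mm²).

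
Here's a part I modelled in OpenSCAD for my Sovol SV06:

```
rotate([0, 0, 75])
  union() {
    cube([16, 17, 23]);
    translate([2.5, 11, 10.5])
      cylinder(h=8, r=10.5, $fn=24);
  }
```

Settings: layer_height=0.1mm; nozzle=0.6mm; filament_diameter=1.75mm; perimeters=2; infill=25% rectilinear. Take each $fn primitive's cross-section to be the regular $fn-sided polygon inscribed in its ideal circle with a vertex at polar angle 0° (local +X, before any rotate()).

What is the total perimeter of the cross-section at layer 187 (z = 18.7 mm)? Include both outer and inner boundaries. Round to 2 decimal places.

66.00 mm

At z = 18.7 mm: the cube (footprint 16×17) is included at this height (perimeter 66.00 mm); the cylinder at (2.5, 11) is absent (z outside [10.5, 18.5]); Combining (union): only the 16×17 cube is present, so the union is just that shape — boundary = 66.00 mm; (whole slice rotated 75° about Z — lengths, areas and connectivity unchanged). Overall, the cross-section is a single solid region. Total boundary length (outer) = 66.00 mm.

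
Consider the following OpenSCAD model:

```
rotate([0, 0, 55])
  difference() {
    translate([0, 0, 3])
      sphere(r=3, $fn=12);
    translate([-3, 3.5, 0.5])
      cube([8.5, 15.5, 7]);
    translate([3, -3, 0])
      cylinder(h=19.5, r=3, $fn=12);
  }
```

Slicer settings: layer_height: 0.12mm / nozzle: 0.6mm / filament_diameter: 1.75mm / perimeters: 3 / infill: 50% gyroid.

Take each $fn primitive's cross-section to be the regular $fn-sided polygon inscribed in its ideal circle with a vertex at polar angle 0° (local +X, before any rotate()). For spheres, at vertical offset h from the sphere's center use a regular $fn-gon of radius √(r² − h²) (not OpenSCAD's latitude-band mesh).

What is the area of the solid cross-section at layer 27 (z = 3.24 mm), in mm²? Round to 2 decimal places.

At z = 3.24 mm: the r=3 sphere slices to a regular 12-gon of circumradius 2.990 (√(r²−h²) with h=0.24 from center) (area = (12/2)·2.990²·sin(360°/12) = 26.83 mm²); the cube at (-3, 3.5) (footprint 8.5×15.5) is included at this height (area 131.75 mm²); the r=3 cylinder at (3, -3) gives a regular 12-gon of circumradius 3 (constant along its height) (area = (12/2)·3.000²·sin(360°/12) = 27.00 mm²); Subtracting the remaining from the first: starting from the r=3 sphere (26.83 mm²), the 8.5×15.5 cube at (-3, 3.5) misses the remaining region (no effect); the r=3 cylinder at (3, -3) partially overlaps it — only the 4.46 mm² overlap (of its 27.00 mm²) is removed, clipping the outline — area = 22.37 mm²; (whole slice rotated 55° about Z — lengths, areas and connectivity unchanged). Overall, the cross-section is a single solid region. Net area = 22.37 mm².

22.37 mm²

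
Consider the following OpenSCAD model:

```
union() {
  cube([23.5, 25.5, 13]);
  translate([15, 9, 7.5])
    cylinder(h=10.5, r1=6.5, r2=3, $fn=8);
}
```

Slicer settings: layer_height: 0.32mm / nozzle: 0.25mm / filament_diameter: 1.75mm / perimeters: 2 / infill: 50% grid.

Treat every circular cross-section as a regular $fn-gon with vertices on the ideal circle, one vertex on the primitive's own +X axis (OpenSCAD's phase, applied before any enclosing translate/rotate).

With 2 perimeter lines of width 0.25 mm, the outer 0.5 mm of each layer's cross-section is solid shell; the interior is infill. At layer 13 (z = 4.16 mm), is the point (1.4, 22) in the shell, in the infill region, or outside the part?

At z = 4.16 mm: the cube is present — its section is the full 23.5×25.5 rectangle; the cone at (15, 9) is absent (z outside [7.5, 18]); Merging all regions: only the 23.5×25.5 cube is present, so the union is just that shape — 1 connected region. Overall, the cross-section is a single solid region. The nearest boundary edge runs (0.00, 25.50)→(0.00, 0.00); distance from the point to it = 1.40 mm. The point is inside the cross-section and 1.40 mm from the nearest boundary — more than the 0.5 mm shell width (2 × 0.25), so it's in the infill interior.

infill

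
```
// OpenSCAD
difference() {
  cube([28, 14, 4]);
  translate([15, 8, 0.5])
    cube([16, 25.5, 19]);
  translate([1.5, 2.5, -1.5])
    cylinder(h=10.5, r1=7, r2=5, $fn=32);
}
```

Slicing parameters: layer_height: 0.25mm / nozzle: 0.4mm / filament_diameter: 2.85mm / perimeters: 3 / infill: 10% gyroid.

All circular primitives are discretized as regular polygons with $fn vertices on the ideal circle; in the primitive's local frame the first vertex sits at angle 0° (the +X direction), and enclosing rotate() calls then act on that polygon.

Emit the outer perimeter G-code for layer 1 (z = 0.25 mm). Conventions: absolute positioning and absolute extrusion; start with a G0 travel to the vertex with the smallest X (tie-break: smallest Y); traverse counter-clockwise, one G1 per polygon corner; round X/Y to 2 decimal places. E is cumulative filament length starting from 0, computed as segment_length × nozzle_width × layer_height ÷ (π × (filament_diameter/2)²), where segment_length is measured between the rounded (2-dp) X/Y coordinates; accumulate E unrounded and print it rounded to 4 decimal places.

G0 X0.00 Y8.98 Z0.25
G1 X0.20 Y9.04 E0.0033
G1 X1.50 Y9.17 E0.0238
G1 X2.80 Y9.04 E0.0442
G1 X4.05 Y8.66 E0.0647
G1 X5.20 Y8.04 E0.0852
G1 X6.21 Y7.21 E0.1057
G1 X7.04 Y6.20 E0.1262
G1 X7.66 Y5.05 E0.1467
G1 X8.04 Y3.80 E0.1671
G1 X8.17 Y2.50 E0.1876
G1 X8.04 Y1.20 E0.2081
G1 X7.67 Y0.00 E0.2278
G1 X28.00 Y0.00 E0.5465
G1 X28.00 Y14.00 E0.7659
G1 X0.00 Y14.00 E1.2048
G1 X0.00 Y8.98 E1.2835

At z = 0.25 mm: the cube is present — its section is the full 28×14 rectangle; the cube at (15, 8) is absent (z outside [0.5, 19.5]); the cone at (1.5, 2.5) (r1=7→r2=5) has section circumradius 6.667 here — a regular 32-gon; After the difference (first − rest): starting from the 28×14 cube, the cone at (1.5, 2.5) partially overlaps it — only the 64.53 mm² overlap (of its 138.73 mm²) is removed, clipping the outline — 1 connected region. The outline is a single polygon with 16 vertices. Extrusion per mm of travel: 0.4 × 0.25 / (π × 1.425²) = 0.015675. Accumulating E over each segment gives final E = 1.2835.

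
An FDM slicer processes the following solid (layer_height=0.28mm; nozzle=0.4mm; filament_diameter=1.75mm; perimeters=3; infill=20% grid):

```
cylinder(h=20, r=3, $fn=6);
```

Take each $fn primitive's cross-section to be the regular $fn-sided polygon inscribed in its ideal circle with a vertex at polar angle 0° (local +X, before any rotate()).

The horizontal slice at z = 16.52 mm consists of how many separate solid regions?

At z = 16.52 mm: the r=3 cylinder gives a regular 6-gon of circumradius 3 (constant along its height). The result has 1 disconnected region.

1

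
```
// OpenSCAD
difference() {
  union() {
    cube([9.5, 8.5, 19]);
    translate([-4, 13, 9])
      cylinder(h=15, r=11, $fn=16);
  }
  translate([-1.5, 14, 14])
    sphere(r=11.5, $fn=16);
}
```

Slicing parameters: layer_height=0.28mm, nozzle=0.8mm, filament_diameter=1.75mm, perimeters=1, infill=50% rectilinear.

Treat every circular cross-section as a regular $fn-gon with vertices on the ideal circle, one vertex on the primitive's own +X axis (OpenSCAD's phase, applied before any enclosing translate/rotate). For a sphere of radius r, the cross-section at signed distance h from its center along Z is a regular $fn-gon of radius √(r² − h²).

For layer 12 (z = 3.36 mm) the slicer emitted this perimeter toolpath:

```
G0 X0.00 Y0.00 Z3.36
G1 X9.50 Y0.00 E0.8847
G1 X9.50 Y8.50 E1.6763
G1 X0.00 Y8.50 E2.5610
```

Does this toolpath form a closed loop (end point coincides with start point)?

Start point (G0): (0.00, 0.00). End point (last G1): the path does not return to the start — open.

no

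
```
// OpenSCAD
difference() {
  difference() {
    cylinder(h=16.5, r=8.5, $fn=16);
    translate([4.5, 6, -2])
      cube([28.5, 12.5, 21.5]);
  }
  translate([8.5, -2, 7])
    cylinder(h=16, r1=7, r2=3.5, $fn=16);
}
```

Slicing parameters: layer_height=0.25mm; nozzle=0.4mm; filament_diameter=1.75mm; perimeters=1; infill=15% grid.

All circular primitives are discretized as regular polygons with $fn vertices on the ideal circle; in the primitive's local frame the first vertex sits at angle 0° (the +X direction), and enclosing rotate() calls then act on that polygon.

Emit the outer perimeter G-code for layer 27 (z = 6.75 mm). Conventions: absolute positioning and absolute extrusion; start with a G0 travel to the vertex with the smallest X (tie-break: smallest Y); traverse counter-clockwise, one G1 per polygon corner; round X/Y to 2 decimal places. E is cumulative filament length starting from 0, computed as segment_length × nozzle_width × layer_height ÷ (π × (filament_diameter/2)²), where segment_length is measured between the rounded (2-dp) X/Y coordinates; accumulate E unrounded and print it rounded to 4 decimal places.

At z = 6.75 mm: the r=8.5 cylinder gives a regular 16-gon of circumradius 8.5 (constant along its height); the 28.5×12.5 cube at (4.5, 6) contributes its full rectangle; Taking the first minus the rest: starting from the r=8.5 cylinder, the 28.5×12.5 cube at (4.5, 6) partially overlaps it — only the 0.78 mm² overlap (of its 356.25 mm²) is removed, clipping the outline — 1 connected region; the cone at (8.5, -2) is not intersected at this z (z outside [7, 23]); Taking the first minus the rest: none of the subtracted shapes is present at this height, so that combined region is unchanged — 1 connected region. The outline is a single polygon with 18 vertices. Extrusion per mm of travel: 0.4 × 0.25 / (π × 0.875²) = 0.041575. Accumulating E over each segment gives final E = 2.2351.

G0 X-8.50 Y0.00 Z6.75
G1 X-7.85 Y-3.25 E0.1378
G1 X-6.01 Y-6.01 E0.2757
G1 X-3.25 Y-7.85 E0.4136
G1 X0.00 Y-8.50 E0.5514
G1 X3.25 Y-7.85 E0.6892
G1 X6.01 Y-6.01 E0.8271
G1 X7.85 Y-3.25 E0.9650
G1 X8.50 Y0.00 E1.1028
G1 X7.85 Y3.25 E1.2406
G1 X6.02 Y6.00 E1.3779
G1 X4.50 Y6.00 E1.4411
G1 X4.50 Y7.02 E1.4835
G1 X3.25 Y7.85 E1.5459
G1 X0.00 Y8.50 E1.6837
G1 X-3.25 Y7.85 E1.8215
G1 X-6.01 Y6.01 E1.9594
G1 X-7.85 Y3.25 E2.0973
G1 X-8.50 Y0.00 E2.2351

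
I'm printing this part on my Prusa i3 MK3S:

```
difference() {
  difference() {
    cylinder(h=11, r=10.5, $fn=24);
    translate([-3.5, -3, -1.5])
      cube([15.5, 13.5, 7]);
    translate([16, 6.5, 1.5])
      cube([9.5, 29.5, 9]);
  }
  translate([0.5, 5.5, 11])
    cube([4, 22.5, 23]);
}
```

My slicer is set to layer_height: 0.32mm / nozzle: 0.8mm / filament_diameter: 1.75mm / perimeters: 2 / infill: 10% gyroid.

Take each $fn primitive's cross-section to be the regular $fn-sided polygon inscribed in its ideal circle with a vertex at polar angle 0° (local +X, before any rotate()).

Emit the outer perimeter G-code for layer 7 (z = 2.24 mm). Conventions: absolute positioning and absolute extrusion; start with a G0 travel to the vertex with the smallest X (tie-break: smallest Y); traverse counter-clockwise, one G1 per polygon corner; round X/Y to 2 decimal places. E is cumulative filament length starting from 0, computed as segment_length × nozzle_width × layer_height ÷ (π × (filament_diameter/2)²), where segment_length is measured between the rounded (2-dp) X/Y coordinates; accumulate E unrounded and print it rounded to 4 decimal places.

G0 X-10.50 Y0.00 Z2.24
G1 X-10.14 Y-2.72 E0.2920
G1 X-9.09 Y-5.25 E0.5836
G1 X-7.42 Y-7.42 E0.8750
G1 X-5.25 Y-9.09 E1.1664
G1 X-2.72 Y-10.14 E1.4580
G1 X0.00 Y-10.50 E1.7500
G1 X2.72 Y-10.14 E2.0420
G1 X5.25 Y-9.09 E2.3336
G1 X7.42 Y-7.42 E2.6250
G1 X9.09 Y-5.25 E2.9164
G1 X10.03 Y-3.00 E3.1760
G1 X-3.50 Y-3.00 E4.6160
G1 X-3.50 Y9.82 E5.9805
G1 X-5.25 Y9.09 E6.1823
G1 X-7.42 Y7.42 E6.4737
G1 X-9.09 Y5.25 E6.7651
G1 X-10.14 Y2.72 E7.0567
G1 X-10.50 Y0.00 E7.3487

At z = 2.24 mm: the r=10.5 cylinder contributes a regular 24-gon of circumradius 10.5; the 15.5×13.5 cube at (-3.5, -3) contributes its full rectangle; the cube at (16, 6.5) is present — its section is the full 9.5×29.5 rectangle; Taking the first minus the rest: starting from the r=10.5 cylinder, the 15.5×13.5 cube at (-3.5, -3) partially overlaps it — only the 162.86 mm² overlap (of its 209.25 mm²) is removed, clipping the outline; the 9.5×29.5 cube at (16, 6.5) misses the remaining region (no effect) — 1 connected region; the cube at (0.5, 5.5) does not reach this height (z outside [11, 34]); Subtracting the remaining from the first: none of the subtracted shapes is present at this height, so that combined region is unchanged — 1 connected region. The outline is a single polygon with 18 vertices. Extrusion per mm of travel: 0.8 × 0.32 / (π × 0.875²) = 0.106432. Accumulating E over each segment gives final E = 7.3487.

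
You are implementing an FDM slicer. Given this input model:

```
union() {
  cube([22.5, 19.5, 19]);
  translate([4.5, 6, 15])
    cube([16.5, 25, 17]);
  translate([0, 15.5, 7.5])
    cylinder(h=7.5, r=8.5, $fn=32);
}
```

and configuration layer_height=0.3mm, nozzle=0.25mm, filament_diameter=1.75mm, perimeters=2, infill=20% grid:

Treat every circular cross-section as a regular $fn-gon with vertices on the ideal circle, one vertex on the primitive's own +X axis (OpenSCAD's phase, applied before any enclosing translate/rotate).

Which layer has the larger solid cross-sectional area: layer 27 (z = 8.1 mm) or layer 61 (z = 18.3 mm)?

layer 61 (z = 18.3 mm)

Layer 27 (z = 8.1): the cube (footprint 22.5×19.5) is included at this height (area 438.75 mm²); the cube at (4.5, 6) is absent (z outside [15, 32]); the cylinder at (0, 15.5): section is a regular 32-gon, circumradius r=8.5 (area = (32/2)·8.500²·sin(360°/32) = 225.52 mm²); Merging all regions: the regions partially overlap — summed areas 664.27 mm² minus the doubly-counted overlap 88.97 mm² gives 575.31 mm² — area = 575.31 mm². So its area = 575.31 mm². Layer 61 (z = 18.3): the cube is present — its section is the full 22.5×19.5 rectangle (area 438.75 mm²); the cube at (4.5, 6) is present — its section is the full 16.5×25 rectangle (area 412.50 mm²); the cylinder at (0, 15.5) is not intersected at this z (z outside [7.5, 15]); Taking the union: the regions partially overlap — summed areas 851.25 mm² minus the doubly-counted overlap 222.75 mm² gives 628.50 mm² — area = 628.50 mm². So its area = 628.50 mm². Layer 61 is larger (628.50 vs 575.31 mm²).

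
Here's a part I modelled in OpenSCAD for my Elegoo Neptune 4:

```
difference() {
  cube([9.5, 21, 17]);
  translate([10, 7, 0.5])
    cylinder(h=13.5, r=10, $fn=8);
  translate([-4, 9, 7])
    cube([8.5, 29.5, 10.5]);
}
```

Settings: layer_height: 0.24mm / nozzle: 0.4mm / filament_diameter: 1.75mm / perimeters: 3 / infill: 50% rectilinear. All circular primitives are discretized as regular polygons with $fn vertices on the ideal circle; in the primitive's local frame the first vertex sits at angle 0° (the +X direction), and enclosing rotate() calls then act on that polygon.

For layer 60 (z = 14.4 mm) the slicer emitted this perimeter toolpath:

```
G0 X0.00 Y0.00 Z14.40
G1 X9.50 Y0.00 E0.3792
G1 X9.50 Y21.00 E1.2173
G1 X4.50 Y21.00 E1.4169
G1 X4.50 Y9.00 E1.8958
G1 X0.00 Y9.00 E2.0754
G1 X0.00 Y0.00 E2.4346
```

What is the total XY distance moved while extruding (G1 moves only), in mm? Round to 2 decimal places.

61.00 mm

Sum the Euclidean lengths of each G1 segment: total = 61.00 mm.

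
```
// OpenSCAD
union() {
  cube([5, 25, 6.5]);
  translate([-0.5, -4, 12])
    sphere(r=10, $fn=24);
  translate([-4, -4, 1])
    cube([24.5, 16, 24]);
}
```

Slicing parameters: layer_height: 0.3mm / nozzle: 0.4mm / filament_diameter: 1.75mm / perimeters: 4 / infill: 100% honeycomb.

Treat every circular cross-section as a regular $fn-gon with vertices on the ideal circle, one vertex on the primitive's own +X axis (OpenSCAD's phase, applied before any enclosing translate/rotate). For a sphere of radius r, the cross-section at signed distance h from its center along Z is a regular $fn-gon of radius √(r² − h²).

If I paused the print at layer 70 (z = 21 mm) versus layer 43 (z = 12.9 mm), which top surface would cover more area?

Layer 70 (z = 21): the cube is not intersected at this z (z outside [0, 6.5]); the sphere at (-0.5, -4): section is a regular 24-gon, circumradius = √(r²−h²) = √(10²−9²) = 4.359 (area = (24/2)·4.359²·sin(360°/24) = 59.01 mm²); the cube at (-4, -4) (footprint 24.5×16) is included at this height (area 392.00 mm²); Combining (union): the regions partially overlap — summed areas 451.01 mm² minus the doubly-counted overlap 28.05 mm² gives 422.96 mm² — area = 422.96 mm². So its area = 422.96 mm². Layer 43 (z = 12.9): the cube is not intersected at this z (z outside [0, 6.5]); the sphere at (-0.5, -4): section is a regular 24-gon, circumradius = √(r²−h²) = √(10²−0.9²) = 9.959 (area = (24/2)·9.959²·sin(360°/24) = 308.07 mm²); the cube at (-4, -4) (footprint 24.5×16) is included at this height (area 392.00 mm²); Combining (union): the regions partially overlap — summed areas 700.07 mm² minus the doubly-counted overlap 110.95 mm² gives 589.12 mm² — area = 589.12 mm². So its area = 589.12 mm². Layer 43 is larger (589.12 vs 422.96 mm²).

layer 43 (z = 12.9 mm)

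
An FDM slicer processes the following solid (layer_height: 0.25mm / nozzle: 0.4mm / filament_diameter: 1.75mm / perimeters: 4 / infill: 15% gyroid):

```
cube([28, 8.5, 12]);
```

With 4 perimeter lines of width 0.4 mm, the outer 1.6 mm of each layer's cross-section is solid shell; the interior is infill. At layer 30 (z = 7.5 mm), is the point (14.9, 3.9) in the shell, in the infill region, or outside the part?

infill

At z = 7.5 mm: the 28×8.5 cube contributes its full rectangle. Overall, the cross-section is a single solid region. The nearest boundary edge runs (0.00, 0.00)→(28.00, 0.00); distance from the point to it = 3.90 mm. The point is inside the cross-section and 3.90 mm from the nearest boundary — more than the 1.6 mm shell width (4 × 0.4), so it's in the infill interior.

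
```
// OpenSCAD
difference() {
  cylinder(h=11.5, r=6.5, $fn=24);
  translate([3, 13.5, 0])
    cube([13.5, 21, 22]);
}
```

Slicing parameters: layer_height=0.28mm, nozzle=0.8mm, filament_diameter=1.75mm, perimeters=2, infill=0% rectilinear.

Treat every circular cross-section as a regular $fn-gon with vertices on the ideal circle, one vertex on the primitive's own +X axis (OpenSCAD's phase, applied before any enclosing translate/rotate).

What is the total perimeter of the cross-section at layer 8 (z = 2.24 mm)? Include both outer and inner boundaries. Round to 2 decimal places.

At z = 2.24 mm: the r=6.5 cylinder contributes a regular 24-gon of circumradius 6.5 (perimeter = 2·24·6.500·sin(180°/24) = 40.72 mm); the 13.5×21 cube at (3, 13.5) contributes its full rectangle (perimeter 69.00 mm); After the difference (first − rest): starting from the r=6.5 cylinder, the 13.5×21 cube at (3, 13.5) misses the remaining region (no effect) — boundary = 40.72 mm. Overall, the cross-section is a single solid region. Total boundary length (outer) = 40.72 mm.

40.72 mm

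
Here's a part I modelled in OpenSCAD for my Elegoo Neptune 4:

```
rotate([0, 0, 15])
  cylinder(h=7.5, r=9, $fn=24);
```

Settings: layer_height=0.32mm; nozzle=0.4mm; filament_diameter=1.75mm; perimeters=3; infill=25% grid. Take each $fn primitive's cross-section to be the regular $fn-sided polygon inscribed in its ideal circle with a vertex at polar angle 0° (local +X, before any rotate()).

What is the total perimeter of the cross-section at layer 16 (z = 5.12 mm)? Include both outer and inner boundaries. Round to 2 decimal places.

56.39 mm

At z = 5.12 mm: the r=9 cylinder gives a regular 24-gon of circumradius 9 (constant along its height) (perimeter = 2·24·9.000·sin(180°/24) = 56.39 mm); (whole slice rotated 15° about Z — lengths, areas and connectivity unchanged). Overall, the cross-section is a single solid region. Total boundary length (outer) = 56.39 mm.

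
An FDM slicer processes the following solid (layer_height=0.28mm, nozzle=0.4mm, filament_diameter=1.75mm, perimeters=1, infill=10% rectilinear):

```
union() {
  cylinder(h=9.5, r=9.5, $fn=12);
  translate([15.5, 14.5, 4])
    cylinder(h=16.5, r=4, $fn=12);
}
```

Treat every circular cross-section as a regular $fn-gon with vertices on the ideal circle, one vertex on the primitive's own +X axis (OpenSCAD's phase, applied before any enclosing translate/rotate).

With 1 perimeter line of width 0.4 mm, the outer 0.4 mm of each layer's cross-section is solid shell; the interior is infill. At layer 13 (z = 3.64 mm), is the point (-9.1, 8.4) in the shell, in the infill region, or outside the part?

outside

At z = 3.64 mm: the r=9.5 cylinder gives a regular 12-gon of circumradius 9.5 (constant along its height); the cylinder at (15.5, 14.5) is not intersected at this z (z outside [4, 20.5]); Merging all regions: only the r=9.5 cylinder is present, so the union is just that shape — 1 connected region. Overall, the cross-section is a single solid region. The nearest boundary edge runs (-4.75, 8.23)→(-8.23, 4.75); distance from the point to it = 3.20 mm. The point is not inside any of the regions above, so it lies outside the cross-section (3.20 mm from the nearest boundary).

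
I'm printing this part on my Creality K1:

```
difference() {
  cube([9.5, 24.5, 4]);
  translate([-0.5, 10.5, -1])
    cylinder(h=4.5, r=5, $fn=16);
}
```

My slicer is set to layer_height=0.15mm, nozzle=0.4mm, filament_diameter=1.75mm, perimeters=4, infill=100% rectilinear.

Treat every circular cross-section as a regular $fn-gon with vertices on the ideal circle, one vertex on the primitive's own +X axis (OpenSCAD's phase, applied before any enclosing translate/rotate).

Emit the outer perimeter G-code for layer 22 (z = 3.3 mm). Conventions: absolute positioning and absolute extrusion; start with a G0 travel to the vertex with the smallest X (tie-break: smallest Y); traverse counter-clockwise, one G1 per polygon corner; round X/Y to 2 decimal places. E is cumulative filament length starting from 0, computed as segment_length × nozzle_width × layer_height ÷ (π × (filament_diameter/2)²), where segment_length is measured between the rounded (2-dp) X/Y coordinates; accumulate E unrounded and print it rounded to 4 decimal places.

G0 X0.00 Y0.00 Z3.30
G1 X9.50 Y0.00 E0.2370
G1 X9.50 Y24.50 E0.8481
G1 X0.00 Y24.50 E1.0851
G1 X0.00 Y15.40 E1.3121
G1 X1.41 Y15.12 E1.3480
G1 X3.04 Y14.04 E1.3967
G1 X4.12 Y12.41 E1.4455
G1 X4.50 Y10.50 E1.4941
G1 X4.12 Y8.59 E1.5427
G1 X3.04 Y6.96 E1.5915
G1 X1.41 Y5.88 E1.6402
G1 X0.00 Y5.60 E1.6761
G1 X0.00 Y0.00 E1.8158

At z = 3.3 mm: the cube is present — its section is the full 9.5×24.5 rectangle; the r=5 cylinder at (-0.5, 10.5) contributes a regular 16-gon of circumradius 5; Taking the first minus the rest: starting from the 9.5×24.5 cube, the r=5 cylinder at (-0.5, 10.5) partially overlaps it — only the 33.32 mm² overlap (of its 76.54 mm²) is removed, clipping the outline — 1 connected region. The outline is a single polygon with 13 vertices. Extrusion per mm of travel: 0.4 × 0.15 / (π × 0.875²) = 0.024945. Accumulating E over each segment gives final E = 1.8158.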